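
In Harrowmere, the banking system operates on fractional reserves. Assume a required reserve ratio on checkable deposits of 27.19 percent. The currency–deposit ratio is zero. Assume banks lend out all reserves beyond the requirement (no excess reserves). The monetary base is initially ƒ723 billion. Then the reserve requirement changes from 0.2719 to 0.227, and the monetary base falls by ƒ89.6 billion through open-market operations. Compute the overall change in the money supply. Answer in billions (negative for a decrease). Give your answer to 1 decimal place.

Before: m₁ = 1 / (0.2719) ≈ 3.67782, MB₁ = 723, so M₁ = 3.67782 × 723 ≈ 2659.0639 billion.
After: m₂ = 1 / (0.227) ≈ 4.40529, MB₂ = 723 − 89.6 = 633.4, so M₂ = 4.40529 × 633.4 ≈ 2790.3107 billion.
ΔM = M₂ − M₁ = 2790.3107 − 2659.0639 = 131.2468 billion.

ƒ131.2 billion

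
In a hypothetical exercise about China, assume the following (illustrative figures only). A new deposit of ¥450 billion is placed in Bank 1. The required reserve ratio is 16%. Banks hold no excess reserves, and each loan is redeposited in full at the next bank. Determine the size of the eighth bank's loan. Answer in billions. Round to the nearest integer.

Each bank lends a fraction (1 − rr) = 0.8400 of the deposit it receives, so Bank 8 receives 450·0.8400^7 and lends 450·0.8400^8 ≈ 111.5442 billion.

¥112 billion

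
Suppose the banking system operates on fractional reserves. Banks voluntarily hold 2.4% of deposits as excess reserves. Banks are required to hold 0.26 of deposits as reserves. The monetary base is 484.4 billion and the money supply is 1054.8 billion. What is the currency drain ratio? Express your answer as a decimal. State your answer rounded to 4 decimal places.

0.3240

Using m = M/MB = 1054.8/484.4 ≈ 2.177539. From m = (1 + c)/(c + rr + e), rearranging gives 1 + c = m·(c + rr + e), so c·(1 − m) = m·(rr + e) − 1.
Hence c = [m·(rr + e) − 1]/(1 − m) = [2.177539 × (0.26 + 0.024) − 1] / (1 − 2.177539) ≈ 0.324048.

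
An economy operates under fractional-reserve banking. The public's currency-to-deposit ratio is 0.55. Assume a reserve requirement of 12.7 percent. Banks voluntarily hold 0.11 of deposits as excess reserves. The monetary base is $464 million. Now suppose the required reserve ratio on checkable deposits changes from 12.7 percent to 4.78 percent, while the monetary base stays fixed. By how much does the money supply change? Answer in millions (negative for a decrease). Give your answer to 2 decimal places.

$102.26 million

Initially m₁ = (1 + 0.55) / (0.127 + 0.11 + 0.55) ≈ 1.969504, so M₁ = 1.969504 × 464 ≈ 913.8499 million.
After the change m₂ = (1 + 0.55) / (0.0478 + 0.11 + 0.55) ≈ 2.189884, so M₂ = 2.189884 × 464 ≈ 1016.1062 million.
ΔM = M₂ − M₁ = 1016.1062 − 913.8499 = 102.2563 million.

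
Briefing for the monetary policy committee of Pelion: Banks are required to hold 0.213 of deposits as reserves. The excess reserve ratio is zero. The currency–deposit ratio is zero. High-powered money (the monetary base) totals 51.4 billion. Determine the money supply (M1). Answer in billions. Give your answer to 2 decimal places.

241.31 billion

With no currency drain or excess reserves, the money multiplier is m = 1/rr = 1/0.213 ≈ 4.69484.
Money supply M = m × MB = 4.69484 × 51.4 ≈ 241.3148 billion.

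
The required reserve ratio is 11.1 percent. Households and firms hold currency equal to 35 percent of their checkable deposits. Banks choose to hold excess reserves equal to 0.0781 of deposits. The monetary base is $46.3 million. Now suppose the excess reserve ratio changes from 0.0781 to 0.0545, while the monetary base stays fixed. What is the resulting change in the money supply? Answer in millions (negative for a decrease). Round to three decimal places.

$5.308 million

Initially m₁ = (1 + 0.35) / (0.111 + 0.0781 + 0.35) ≈ 2.504174, so M₁ = 2.504174 × 46.3 ≈ 115.9433 million.
After the change m₂ = (1 + 0.35) / (0.111 + 0.0545 + 0.35) ≈ 2.618817, so M₂ = 2.618817 × 46.3 ≈ 121.2512 million.
ΔM = M₂ − M₁ = 121.2512 − 115.9433 = 5.3079 million.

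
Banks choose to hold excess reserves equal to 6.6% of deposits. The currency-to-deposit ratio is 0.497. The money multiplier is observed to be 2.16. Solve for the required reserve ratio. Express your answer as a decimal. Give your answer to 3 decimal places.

0.130

Using m = 2.16. Since m = (1 + c)/(c + rr + e), the denominator satisfies c + rr + e = (1 + c)/m = (1 + 0.497) / 2.16 ≈ 0.693056.
With c = 0.497 and e = 0.066, the required reserve ratio is 0.693056 − 0.497 − 0.066 = 0.130056.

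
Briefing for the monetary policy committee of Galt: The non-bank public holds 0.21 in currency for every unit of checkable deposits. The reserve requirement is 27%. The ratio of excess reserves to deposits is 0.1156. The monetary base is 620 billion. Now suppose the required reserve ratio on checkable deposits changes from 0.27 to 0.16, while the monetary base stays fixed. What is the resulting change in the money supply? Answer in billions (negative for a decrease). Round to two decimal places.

285.32 billion

Initially m₁ = (1 + 0.21) / (0.27 + 0.1156 + 0.21) ≈ 2.031565, so M₁ = 2.031565 × 620 = 1259.5703 billion.
After the change m₂ = (1 + 0.21) / (0.16 + 0.1156 + 0.21) ≈ 2.491763, so M₂ = 2.491763 × 620 ≈ 1544.8931 billion.
ΔM = M₂ − M₁ = 1544.8931 − 1259.5703 = 285.3228 billion.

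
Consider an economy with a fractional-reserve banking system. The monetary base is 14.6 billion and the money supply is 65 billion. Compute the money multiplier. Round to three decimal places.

The money multiplier is m = M / MB = 65 / 14.6 ≈ 4.45205.

4.452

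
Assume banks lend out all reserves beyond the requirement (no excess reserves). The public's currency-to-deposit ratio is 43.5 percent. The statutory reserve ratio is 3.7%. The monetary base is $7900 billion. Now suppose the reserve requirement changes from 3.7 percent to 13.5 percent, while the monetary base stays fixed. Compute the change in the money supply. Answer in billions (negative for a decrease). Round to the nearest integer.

-4129 billion

Initially m₁ = (1 + 0.435) / (0.037 + 0.435) ≈ 3.04025, so M₁ = 3.04025 × 7900 = 24017.975 billion.
After the change m₂ = (1 + 0.435) / (0.135 + 0.435) ≈ 2.51754, so M₂ = 2.51754 × 7900 = 19888.566 billion.
ΔM = M₂ − M₁ = 19888.566 − 24017.975 = -4129.409 billion.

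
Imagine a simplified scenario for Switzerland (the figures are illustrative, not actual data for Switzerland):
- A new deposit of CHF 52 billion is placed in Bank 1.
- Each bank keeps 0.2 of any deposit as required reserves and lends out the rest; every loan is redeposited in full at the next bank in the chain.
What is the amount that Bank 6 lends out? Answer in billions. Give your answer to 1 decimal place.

Each bank lends a fraction (1 − rr) = 0.8000 of the deposit it receives, so Bank 6 receives 52·0.8000^5 and lends 52·0.8000^6 ≈ 13.6315 billion.

CHF 13.6 billion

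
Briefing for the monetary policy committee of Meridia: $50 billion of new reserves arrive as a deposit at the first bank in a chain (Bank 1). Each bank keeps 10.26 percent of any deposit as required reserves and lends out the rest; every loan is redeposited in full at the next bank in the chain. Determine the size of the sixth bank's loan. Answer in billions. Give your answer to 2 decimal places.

$26.11 billion

Each bank lends a fraction (1 − rr) = 0.8974 of the deposit it receives, so Bank 6 receives 50·0.8974^5 and lends 50·0.8974^6 ≈ 26.1148 billion.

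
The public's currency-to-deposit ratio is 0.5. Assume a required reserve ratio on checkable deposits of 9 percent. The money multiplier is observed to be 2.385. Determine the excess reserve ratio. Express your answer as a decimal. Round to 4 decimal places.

Using m = 2.385. Since m = (1 + c)/(c + rr + e), the denominator satisfies c + rr + e = (1 + c)/m = (1 + 0.5) / 2.385 ≈ 0.628931.
With c = 0.5 and rr = 0.09, the excess reserve ratio is 0.628931 − 0.5 − 0.09 = 0.038931.

0.0389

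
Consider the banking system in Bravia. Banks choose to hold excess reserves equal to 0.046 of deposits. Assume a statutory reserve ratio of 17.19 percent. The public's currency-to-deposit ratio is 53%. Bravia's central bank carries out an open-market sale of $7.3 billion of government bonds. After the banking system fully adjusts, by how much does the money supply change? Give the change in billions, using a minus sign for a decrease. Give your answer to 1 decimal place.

The money multiplier is m = (1 + c) / (rr + e + c) = (1 + 0.53) / (0.1719 + 0.046 + 0.53) ≈ 2.0457.
The sale removes 7.3 billion of base, so ΔM = m × ΔMB = 2.0457 × (−7.3) ≈ -14.9336 billion.

-14.9 billion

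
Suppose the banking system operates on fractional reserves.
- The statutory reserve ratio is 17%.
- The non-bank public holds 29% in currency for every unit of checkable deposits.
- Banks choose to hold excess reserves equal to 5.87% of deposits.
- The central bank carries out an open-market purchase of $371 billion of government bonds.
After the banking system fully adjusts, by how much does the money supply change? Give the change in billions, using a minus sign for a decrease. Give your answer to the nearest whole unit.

$923 billion

The money multiplier is m = (1 + c) / (rr + e + c) = (1 + 0.29) / (0.17 + 0.0587 + 0.29) ≈ 2.4870.
The purchase adds 371 billion of base, so ΔM = m × ΔMB = 2.4870 × (+371) = 922.677 billion.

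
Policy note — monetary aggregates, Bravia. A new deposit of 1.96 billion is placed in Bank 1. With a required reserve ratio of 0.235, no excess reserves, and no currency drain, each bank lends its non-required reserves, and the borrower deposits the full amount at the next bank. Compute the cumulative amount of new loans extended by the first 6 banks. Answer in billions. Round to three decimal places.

5.102 billion

Bank i lends (1 − rr)^i of the original deposit: Bank 1 lends 1.96·0.7650 = 1.4994, Bank 2 lends 1.96·0.7650² ≈ 1.1470, and so on.
Summing a geometric series: total = 1.96·[0.7650·(1 − 0.7650^6) / (1 − 0.7650)] ≈ 5.1016 billion.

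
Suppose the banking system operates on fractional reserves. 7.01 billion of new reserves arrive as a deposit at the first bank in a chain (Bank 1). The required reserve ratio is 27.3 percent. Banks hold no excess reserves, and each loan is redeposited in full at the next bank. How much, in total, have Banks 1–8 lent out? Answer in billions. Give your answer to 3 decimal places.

17.211 billion

Bank i lends (1 − rr)^i of the original deposit: Bank 1 lends 7.01·0.7270 ≈ 5.0963, Bank 2 lends 7.01·0.7270² ≈ 3.7050, and so on.
Summing a geometric series: total = 7.01·[0.7270·(1 − 0.7270^8) / (1 − 0.7270)] ≈ 17.2110 billion.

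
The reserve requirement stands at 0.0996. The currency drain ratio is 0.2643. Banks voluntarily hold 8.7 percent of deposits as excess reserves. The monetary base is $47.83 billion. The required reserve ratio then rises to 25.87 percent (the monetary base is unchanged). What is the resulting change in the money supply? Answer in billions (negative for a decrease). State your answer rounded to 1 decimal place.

-35.0 billion

Initially m₁ = (1 + 0.2643) / (0.0996 + 0.087 + 0.2643) ≈ 2.8039, so M₁ = 2.8039 × 47.83 ≈ 134.1105 billion.
After the change m₂ = (1 + 0.2643) / (0.2587 + 0.087 + 0.2643) ≈ 2.0726, so M₂ = 2.0726 × 47.83 ≈ 99.1325 billion.
ΔM = M₂ − M₁ = 99.1325 − 134.1105 = -34.978 billion.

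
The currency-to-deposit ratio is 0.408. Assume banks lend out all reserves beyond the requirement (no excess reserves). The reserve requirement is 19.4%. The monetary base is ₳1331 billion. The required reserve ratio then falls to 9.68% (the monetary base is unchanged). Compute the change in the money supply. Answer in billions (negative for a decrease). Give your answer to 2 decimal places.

Initially m₁ = (1 + 0.408) / (0.194 + 0.408) ≈ 2.3388704, so M₁ = 2.3388704 × 1331 ≈ 3113.0365 billion.
After the change m₂ = (1 + 0.408) / (0.0968 + 0.408) ≈ 2.7892235, so M₂ = 2.7892235 × 1331 ≈ 3712.4565 billion.
ΔM = M₂ − M₁ = 3712.4565 − 3113.0365 = 599.42 billion.

₳599.42 billion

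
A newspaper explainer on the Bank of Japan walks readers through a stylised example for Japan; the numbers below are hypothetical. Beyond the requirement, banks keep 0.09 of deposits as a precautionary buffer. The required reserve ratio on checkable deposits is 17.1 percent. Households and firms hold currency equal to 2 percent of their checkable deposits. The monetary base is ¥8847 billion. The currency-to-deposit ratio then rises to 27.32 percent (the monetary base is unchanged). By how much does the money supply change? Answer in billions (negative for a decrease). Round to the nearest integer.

-11028 billion

Initially m₁ = (1 + 0.02) / (0.171 + 0.09 + 0.02) ≈ 3.62989, so M₁ = 3.62989 × 8847 ≈ 32113.6368 billion.
After the change m₂ = (1 + 0.2732) / (0.171 + 0.09 + 0.2732) ≈ 2.38338, so M₂ = 2.38338 × 8847 ≈ 21085.7629 billion.
ΔM = M₂ − M₁ = 21085.7629 − 32113.6368 = -11027.8739 billion.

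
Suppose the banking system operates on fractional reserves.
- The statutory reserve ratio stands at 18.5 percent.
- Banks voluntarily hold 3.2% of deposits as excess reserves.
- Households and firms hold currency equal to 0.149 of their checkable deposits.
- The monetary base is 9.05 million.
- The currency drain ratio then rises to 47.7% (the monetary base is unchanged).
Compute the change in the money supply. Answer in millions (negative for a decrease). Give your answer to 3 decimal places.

Initially m₁ = (1 + 0.149) / (0.185 + 0.032 + 0.149) ≈ 3.13934, so M₁ = 3.13934 × 9.05 ≈ 28.411 million.
After the change m₂ = (1 + 0.477) / (0.185 + 0.032 + 0.477) ≈ 2.12824, so M₂ = 2.12824 × 9.05 ≈ 19.2606 million.
ΔM = M₂ − M₁ = 19.2606 − 28.411 = -9.1504 million.

-9.150 million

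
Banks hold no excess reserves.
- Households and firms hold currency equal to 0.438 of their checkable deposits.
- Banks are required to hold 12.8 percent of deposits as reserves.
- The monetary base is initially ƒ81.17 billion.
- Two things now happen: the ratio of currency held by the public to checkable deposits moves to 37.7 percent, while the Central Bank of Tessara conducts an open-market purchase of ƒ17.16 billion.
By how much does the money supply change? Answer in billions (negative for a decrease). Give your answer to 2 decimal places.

Before: m₁ = (1 + 0.438) / (0.128 + 0.438) ≈ 2.54064, MB₁ = 81.17, so M₁ = 2.54064 × 81.17 ≈ 206.2237 billion.
After: m₂ = (1 + 0.377) / (0.128 + 0.377) ≈ 2.72673, MB₂ = 81.17 + 17.16 = 98.33, so M₂ = 2.72673 × 98.33 ≈ 268.1194 billion.
ΔM = M₂ − M₁ = 268.1194 − 206.2237 = 61.8957 billion.

ƒ61.90 billion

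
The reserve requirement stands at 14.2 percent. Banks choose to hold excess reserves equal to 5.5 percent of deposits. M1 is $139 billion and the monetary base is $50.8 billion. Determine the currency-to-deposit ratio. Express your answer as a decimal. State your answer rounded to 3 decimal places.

Using m = M/MB = 139/50.8 ≈ 2.736220. From m = (1 + c)/(c + rr + e), rearranging gives 1 + c = m·(c + rr + e), so c·(1 − m) = m·(rr + e) − 1.
Hence c = [m·(rr + e) − 1]/(1 − m) = [2.736220 × (0.142 + 0.055) − 1] / (1 − 2.736220) ≈ 0.265499.

0.265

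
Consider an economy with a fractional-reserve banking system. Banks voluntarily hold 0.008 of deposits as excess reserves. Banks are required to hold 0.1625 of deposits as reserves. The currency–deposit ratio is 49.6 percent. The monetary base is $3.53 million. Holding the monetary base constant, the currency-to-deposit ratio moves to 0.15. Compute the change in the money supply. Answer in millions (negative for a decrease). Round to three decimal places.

$4.743 million

Initially m₁ = (1 + 0.496) / (0.1625 + 0.008 + 0.496) ≈ 2.24456, so M₁ = 2.24456 × 3.53 ≈ 7.9233 million.
After the change m₂ = (1 + 0.15) / (0.1625 + 0.008 + 0.15) ≈ 3.58814, so M₂ = 3.58814 × 3.53 ≈ 12.6661 million.
ΔM = M₂ − M₁ = 12.6661 − 7.9233 = 4.7428 million.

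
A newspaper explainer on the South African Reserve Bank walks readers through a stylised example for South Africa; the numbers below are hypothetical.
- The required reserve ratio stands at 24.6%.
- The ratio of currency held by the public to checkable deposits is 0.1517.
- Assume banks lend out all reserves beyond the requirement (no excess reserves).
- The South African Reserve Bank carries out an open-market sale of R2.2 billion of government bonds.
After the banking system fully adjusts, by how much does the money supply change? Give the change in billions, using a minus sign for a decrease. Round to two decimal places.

The money multiplier is m = (1 + c) / (rr + c) = (1 + 0.1517) / (0.246 + 0.1517) ≈ 2.8959.
The sale removes 2.2 billion of base, so ΔM = m × ΔMB = 2.8959 × (−2.2) ≈ -6.371 billion.

-6.37 billion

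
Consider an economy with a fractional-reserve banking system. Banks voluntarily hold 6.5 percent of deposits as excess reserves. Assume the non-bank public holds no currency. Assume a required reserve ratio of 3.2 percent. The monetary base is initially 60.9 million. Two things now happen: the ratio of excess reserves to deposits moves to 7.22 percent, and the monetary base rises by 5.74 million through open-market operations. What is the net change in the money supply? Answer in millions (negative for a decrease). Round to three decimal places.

11.704 million

Before: m₁ = 1 / (0.032 + 0.065) ≈ 10.309278, MB₁ = 60.9, so M₁ = 10.309278 × 60.9 ≈ 627.835 million.
After: m₂ = 1 / (0.032 + 0.0722) ≈ 9.596929, MB₂ = 60.9 + 5.74 = 66.64, so M₂ = 9.596929 × 66.64 ≈ 639.5393 million.
ΔM = M₂ − M₁ = 639.5393 − 627.835 = 11.7043 million.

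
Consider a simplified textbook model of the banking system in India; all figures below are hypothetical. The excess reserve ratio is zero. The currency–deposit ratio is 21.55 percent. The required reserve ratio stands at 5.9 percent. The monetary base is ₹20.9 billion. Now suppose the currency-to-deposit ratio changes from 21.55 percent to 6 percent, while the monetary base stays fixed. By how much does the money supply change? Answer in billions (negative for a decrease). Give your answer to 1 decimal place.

₹93.6 billion

Initially m₁ = (1 + 0.2155) / (0.059 + 0.2155) ≈ 4.4281, so M₁ = 4.4281 × 20.9 ≈ 92.5473 billion.
After the change m₂ = (1 + 0.06) / (0.059 + 0.06) ≈ 8.9076, so M₂ = 8.9076 × 20.9 ≈ 186.1688 billion.
ΔM = M₂ − M₁ = 186.1688 − 92.5473 = 93.6215 billion.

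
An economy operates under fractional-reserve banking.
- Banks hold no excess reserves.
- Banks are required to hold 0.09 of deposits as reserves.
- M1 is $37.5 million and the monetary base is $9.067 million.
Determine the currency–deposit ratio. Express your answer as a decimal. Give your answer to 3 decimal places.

Using m = M/MB = 37.5/9.067 ≈ 4.135877. From m = (1 + c)/(c + rr + e), rearranging gives 1 + c = m·(c + rr + e), so c·(1 − m) = m·(rr + e) − 1.
Hence c = [m·(rr + e) − 1]/(1 − m) = [4.135877 × (0.09 + 0) − 1] / (1 − 4.135877) ≈ 0.200190.

0.200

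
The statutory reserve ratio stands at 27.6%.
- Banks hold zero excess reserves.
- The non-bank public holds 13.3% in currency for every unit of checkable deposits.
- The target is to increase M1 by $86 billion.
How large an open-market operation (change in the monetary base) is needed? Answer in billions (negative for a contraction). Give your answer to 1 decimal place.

$31.0 billion

The money multiplier is m = (1 + c) / (rr + c) = (1 + 0.133) / (0.276 + 0.133) ≈ 2.7702.
ΔMB = ΔM / m = (+86) / 2.7702 ≈ 31.0447 billion.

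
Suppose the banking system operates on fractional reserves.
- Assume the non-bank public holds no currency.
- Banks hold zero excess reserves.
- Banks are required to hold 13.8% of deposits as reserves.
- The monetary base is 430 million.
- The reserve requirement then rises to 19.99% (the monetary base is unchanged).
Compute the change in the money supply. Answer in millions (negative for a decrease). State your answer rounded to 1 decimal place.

Initially m₁ = 1 / (0.138) ≈ 7.24638, so M₁ = 7.24638 × 430 = 3115.9434 million.
After the change m₂ = 1 / (0.1999) ≈ 5.00250, so M₂ = 5.00250 × 430 = 2151.075 million.
ΔM = M₂ − M₁ = 2151.075 − 3115.9434 = -964.8684 million.

-964.9 million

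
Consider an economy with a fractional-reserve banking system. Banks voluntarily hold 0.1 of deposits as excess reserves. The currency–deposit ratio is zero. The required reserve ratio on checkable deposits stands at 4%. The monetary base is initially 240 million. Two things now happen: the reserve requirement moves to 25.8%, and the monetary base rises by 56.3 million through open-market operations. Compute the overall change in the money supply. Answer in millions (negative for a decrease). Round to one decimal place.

-886.6 million

Before: m₁ = 1 / (0.04 + 0.1) ≈ 7.14286, MB₁ = 240, so M₁ = 7.14286 × 240 = 1714.2864 million.
After: m₂ = 1 / (0.258 + 0.1) ≈ 2.79330, MB₂ = 240 + 56.3 = 296.3, so M₂ = 2.79330 × 296.3 ≈ 827.6548 million.
ΔM = M₂ − M₁ = 827.6548 − 1714.2864 = -886.6316 million.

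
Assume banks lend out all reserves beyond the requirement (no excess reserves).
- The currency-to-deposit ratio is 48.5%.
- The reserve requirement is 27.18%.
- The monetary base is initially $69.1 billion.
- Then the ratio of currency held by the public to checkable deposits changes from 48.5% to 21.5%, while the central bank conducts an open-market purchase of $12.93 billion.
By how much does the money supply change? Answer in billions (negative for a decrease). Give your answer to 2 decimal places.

$69.15 billion

Before: m₁ = (1 + 0.485) / (0.2718 + 0.485) ≈ 1.96221, MB₁ = 69.1, so M₁ = 1.96221 × 69.1 ≈ 135.5887 billion.
After: m₂ = (1 + 0.215) / (0.2718 + 0.215) ≈ 2.49589, MB₂ = 69.1 + 12.93 = 82.03, so M₂ = 2.49589 × 82.03 ≈ 204.7379 billion.
ΔM = M₂ − M₁ = 204.7379 − 135.5887 = 69.1492 billion.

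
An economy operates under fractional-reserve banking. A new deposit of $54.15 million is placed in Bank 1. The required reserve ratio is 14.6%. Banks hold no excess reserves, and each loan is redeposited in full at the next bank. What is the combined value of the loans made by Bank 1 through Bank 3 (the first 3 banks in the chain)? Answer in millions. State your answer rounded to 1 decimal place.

$119.5 million

Bank i lends (1 − rr)^i of the original deposit: Bank 1 lends 54.15·0.8540 = 46.2441, Bank 2 lends 54.15·0.8540² ≈ 39.4925, and so on.
Summing a geometric series: total = 54.15·[0.8540·(1 − 0.8540^3) / (1 − 0.8540)] ≈ 119.4631 million.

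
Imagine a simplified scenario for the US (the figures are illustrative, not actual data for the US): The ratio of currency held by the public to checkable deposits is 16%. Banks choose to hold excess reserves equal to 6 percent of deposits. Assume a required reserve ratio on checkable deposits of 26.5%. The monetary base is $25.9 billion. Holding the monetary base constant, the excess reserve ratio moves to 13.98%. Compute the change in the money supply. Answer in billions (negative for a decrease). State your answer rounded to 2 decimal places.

-8.75 billion

Initially m₁ = (1 + 0.16) / (0.265 + 0.06 + 0.16) ≈ 2.39175, so M₁ = 2.39175 × 25.9 ≈ 61.9463 billion.
After the change m₂ = (1 + 0.16) / (0.265 + 0.1398 + 0.16) ≈ 2.05382, so M₂ = 2.05382 × 25.9 ≈ 53.1939 billion.
ΔM = M₂ − M₁ = 53.1939 − 61.9463 = -8.7524 billion.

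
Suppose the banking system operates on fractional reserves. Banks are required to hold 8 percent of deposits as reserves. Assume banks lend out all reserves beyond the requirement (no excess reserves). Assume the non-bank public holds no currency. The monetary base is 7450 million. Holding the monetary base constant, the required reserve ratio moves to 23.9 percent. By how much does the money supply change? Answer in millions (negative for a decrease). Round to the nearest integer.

-61953 million

Initially m₁ = 1 / (0.08) = 12.5, so M₁ = 12.5 × 7450 = 93125 million.
After the change m₂ = 1 / (0.239) ≈ 4.18410, so M₂ = 4.18410 × 7450 = 31171.545 million.
ΔM = M₂ − M₁ = 31171.545 − 93125 = -61953.455 million.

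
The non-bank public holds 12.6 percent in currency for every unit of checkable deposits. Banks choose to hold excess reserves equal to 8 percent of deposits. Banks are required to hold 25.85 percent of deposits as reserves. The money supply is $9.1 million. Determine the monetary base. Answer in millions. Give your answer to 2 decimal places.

$3.75 million

The money multiplier is m = (1 + c) / (rr + e + c) = (1 + 0.126) / (0.2585 + 0.08 + 0.126) ≈ 2.4241.
MB = M / m = 9.1 / 2.4241 ≈ 3.754 million.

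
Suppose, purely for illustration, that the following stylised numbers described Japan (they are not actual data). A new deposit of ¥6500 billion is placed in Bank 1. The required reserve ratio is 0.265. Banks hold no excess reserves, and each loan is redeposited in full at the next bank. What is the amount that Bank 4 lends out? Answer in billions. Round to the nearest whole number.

¥1897 billion

Each bank lends a fraction (1 − rr) = 0.7350 of the deposit it receives, so Bank 4 receives 6500·0.7350^3 and lends 6500·0.7350^4 ≈ 1896.9798 billion.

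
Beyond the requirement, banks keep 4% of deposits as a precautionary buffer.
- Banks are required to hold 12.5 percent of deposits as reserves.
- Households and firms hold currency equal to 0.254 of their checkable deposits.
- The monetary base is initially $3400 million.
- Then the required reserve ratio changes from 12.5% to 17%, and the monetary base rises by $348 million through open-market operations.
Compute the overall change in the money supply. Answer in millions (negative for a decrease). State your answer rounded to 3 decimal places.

-46.363 million

Before: m₁ = (1 + 0.254) / (0.125 + 0.04 + 0.254) ≈ 2.9928401, MB₁ = 3400, so M₁ = 2.9928401 × 3400 ≈ 10175.6563 million.
After: m₂ = (1 + 0.254) / (0.17 + 0.04 + 0.254) ≈ 2.7025862, MB₂ = 3400 + 348 = 3748, so M₂ = 2.7025862 × 3748 ≈ 10129.2931 million.
ΔM = M₂ − M₁ = 10129.2931 − 10175.6563 = -46.3632 million.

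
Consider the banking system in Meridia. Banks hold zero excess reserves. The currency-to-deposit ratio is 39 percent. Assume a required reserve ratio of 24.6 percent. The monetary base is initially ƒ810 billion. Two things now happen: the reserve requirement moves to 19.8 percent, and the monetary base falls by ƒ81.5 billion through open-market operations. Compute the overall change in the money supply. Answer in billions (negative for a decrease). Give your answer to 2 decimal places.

-48.15 billion

Before: m₁ = (1 + 0.39) / (0.246 + 0.39) ≈ 2.185535, MB₁ = 810, so M₁ = 2.185535 × 810 ≈ 1770.2833 billion.
After: m₂ = (1 + 0.39) / (0.198 + 0.39) ≈ 2.363946, MB₂ = 810 − 81.5 = 728.5, so M₂ = 2.363946 × 728.5 ≈ 1722.1347 billion.
ΔM = M₂ − M₁ = 1722.1347 − 1770.2833 = -48.1486 billion.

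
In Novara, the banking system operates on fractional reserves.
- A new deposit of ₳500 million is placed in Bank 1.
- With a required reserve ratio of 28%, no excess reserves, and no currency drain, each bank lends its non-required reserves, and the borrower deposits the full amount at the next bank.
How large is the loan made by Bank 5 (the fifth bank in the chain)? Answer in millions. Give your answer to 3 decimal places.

Each bank lends a fraction (1 − rr) = 0.7200 of the deposit it receives, so Bank 5 receives 500·0.7200^4 and lends 500·0.7200^5 ≈ 96.7459 million.

₳96.746 million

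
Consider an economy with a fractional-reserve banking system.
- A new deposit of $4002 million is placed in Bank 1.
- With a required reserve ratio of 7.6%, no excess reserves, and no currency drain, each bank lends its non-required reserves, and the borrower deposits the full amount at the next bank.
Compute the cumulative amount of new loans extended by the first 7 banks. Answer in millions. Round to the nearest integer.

Bank i lends (1 − rr)^i of the original deposit: Bank 1 lends 4002·0.9240 = 3697.8480, Bank 2 lends 4002·0.9240² ≈ 3416.8116, and so on.
Summing a geometric series: total = 4002·[0.9240·(1 − 0.9240^7) / (1 − 0.9240)] ≈ 20676.4390 million.

$20676 million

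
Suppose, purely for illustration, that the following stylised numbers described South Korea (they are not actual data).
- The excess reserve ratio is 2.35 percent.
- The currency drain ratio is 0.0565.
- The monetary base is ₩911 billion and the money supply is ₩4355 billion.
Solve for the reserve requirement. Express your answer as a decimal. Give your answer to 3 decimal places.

Using m = M/MB = 4355/911 ≈ 4.780461. Since m = (1 + c)/(c + rr + e), the denominator satisfies c + rr + e = (1 + c)/m = (1 + 0.0565) / 4.780461 ≈ 0.221004.
With c = 0.0565 and e = 0.0235, the reserve requirement is 0.221004 − 0.0565 − 0.0235 = 0.141004.

0.141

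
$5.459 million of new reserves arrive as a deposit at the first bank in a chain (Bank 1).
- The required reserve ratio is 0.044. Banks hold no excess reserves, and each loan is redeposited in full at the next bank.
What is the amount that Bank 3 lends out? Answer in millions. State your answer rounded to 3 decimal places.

Each bank lends a fraction (1 − rr) = 0.9560 of the deposit it receives, so Bank 3 receives 5.459·0.9560^2 and lends 5.459·0.9560^3 ≈ 4.7697 million.

$4.770 million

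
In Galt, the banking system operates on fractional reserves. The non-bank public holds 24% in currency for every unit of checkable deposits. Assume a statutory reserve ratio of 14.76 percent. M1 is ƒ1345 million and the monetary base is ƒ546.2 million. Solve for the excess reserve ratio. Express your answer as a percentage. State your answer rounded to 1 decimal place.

11.6%

Using m = M/MB = 1345/546.2 ≈ 2.462468. Since m = (1 + c)/(c + rr + e), the denominator satisfies c + rr + e = (1 + c)/m = (1 + 0.24) / 2.462468 ≈ 0.503560.
With c = 0.24 and rr = 0.1476, the excess reserve ratio is 0.503560 − 0.24 − 0.1476 = 0.11596.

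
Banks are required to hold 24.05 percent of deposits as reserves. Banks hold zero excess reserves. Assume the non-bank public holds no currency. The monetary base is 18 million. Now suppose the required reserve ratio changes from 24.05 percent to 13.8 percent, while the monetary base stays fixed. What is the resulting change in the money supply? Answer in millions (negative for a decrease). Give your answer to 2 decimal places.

Initially m₁ = 1 / (0.2405) ≈ 4.15800, so M₁ = 4.15800 × 18 = 74.844 million.
After the change m₂ = 1 / (0.138) ≈ 7.24638, so M₂ = 7.24638 × 18 ≈ 130.4348 million.
ΔM = M₂ − M₁ = 130.4348 − 74.844 = 55.5908 million.

55.59 million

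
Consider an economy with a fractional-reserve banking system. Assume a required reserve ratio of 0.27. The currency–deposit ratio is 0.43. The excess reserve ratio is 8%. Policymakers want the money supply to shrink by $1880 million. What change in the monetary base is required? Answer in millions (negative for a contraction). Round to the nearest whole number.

-1025 million

The money multiplier is m = (1 + c) / (rr + e + c) = (1 + 0.43) / (0.27 + 0.08 + 0.43) ≈ 1.83333.
ΔMB = ΔM / m = (−1880) / 1.83333 ≈ -1025.4564 million.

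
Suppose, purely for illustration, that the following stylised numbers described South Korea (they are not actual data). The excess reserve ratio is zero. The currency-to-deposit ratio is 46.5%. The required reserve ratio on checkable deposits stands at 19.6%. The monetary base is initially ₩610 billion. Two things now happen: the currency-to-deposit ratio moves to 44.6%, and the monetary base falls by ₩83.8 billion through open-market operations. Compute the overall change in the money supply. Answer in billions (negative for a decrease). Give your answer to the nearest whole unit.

-167 billion

Before: m₁ = (1 + 0.465) / (0.196 + 0.465) ≈ 2.2163, MB₁ = 610, so M₁ = 2.2163 × 610 = 1351.943 billion.
After: m₂ = (1 + 0.446) / (0.196 + 0.446) ≈ 2.2523, MB₂ = 610 − 83.8 = 526.2, so M₂ = 2.2523 × 526.2 ≈ 1185.1603 billion.
ΔM = M₂ − M₁ = 1185.1603 − 1351.943 = -166.7827 billion.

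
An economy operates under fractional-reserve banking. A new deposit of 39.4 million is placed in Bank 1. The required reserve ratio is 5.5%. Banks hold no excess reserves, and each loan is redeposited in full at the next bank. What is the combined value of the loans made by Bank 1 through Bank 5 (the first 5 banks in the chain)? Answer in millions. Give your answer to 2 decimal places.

166.78 million

Bank i lends (1 − rr)^i of the original deposit: Bank 1 lends 39.4·0.9450 = 37.2330, Bank 2 lends 39.4·0.9450² ≈ 35.1852, and so on.
Summing a geometric series: total = 39.4·[0.9450·(1 − 0.9450^5) / (1 − 0.9450)] ≈ 166.7825 million.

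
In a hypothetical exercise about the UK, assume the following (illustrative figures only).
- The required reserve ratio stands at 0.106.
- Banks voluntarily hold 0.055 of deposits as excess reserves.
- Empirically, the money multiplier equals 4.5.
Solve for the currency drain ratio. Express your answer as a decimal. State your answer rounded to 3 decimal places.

0.079

Using m = 4.5. From m = (1 + c)/(c + rr + e), rearranging gives 1 + c = m·(c + rr + e), so c·(1 − m) = m·(rr + e) − 1.
Hence c = [m·(rr + e) − 1]/(1 − m) = [4.5 × (0.106 + 0.055) − 1] / (1 − 4.5) ≈ 0.078714.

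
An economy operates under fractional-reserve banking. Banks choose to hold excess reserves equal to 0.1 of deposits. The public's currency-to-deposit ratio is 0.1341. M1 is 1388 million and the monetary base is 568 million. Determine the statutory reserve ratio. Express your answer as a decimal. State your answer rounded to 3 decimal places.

0.230

Using m = M/MB = 1388/568 ≈ 2.443662. Since m = (1 + c)/(c + rr + e), the denominator satisfies c + rr + e = (1 + c)/m = (1 + 0.1341) / 2.443662 ≈ 0.464099.
With c = 0.1341 and e = 0.1, the statutory reserve ratio is 0.464099 − 0.1341 − 0.1 = 0.229999.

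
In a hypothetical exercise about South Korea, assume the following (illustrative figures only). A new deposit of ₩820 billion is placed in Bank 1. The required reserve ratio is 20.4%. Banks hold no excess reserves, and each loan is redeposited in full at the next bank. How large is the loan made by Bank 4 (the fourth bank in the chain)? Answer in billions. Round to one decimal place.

₩329.2 billion

Each bank lends a fraction (1 − rr) = 0.7960 of the deposit it receives, so Bank 4 receives 820·0.7960^3 and lends 820·0.7960^4 ≈ 329.2048 billion.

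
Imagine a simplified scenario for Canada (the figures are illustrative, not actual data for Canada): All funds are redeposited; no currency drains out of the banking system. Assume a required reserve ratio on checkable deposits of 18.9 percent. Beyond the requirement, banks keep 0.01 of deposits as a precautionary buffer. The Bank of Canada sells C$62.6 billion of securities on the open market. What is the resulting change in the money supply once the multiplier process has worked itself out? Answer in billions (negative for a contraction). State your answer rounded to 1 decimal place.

The money multiplier is m = 1 / (rr + e) = 1 / (0.189 + 0.01) ≈ 5.0251.
The sale removes 62.6 billion of base, so ΔM = m × ΔMB = 5.0251 × (−62.6) ≈ -314.5713 billion.

-314.6 billion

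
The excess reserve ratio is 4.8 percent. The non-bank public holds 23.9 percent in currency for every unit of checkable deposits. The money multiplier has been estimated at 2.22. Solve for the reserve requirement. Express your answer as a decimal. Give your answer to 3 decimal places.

Using m = 2.22. Since m = (1 + c)/(c + rr + e), the denominator satisfies c + rr + e = (1 + c)/m = (1 + 0.239) / 2.22 ≈ 0.558108.
With c = 0.239 and e = 0.048, the reserve requirement is 0.558108 − 0.239 − 0.048 = 0.271108.

0.271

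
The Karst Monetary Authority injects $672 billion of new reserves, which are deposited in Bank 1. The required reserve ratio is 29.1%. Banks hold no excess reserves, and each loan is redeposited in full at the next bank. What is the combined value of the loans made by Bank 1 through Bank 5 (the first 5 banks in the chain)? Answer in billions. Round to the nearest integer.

$1344 billion

Bank i lends (1 − rr)^i of the original deposit: Bank 1 lends 672·0.7090 = 476.4480, Bank 2 lends 672·0.7090² ≈ 337.8016, and so on.
Summing a geometric series: total = 672·[0.7090·(1 − 0.7090^5) / (1 − 0.7090)] ≈ 1343.9502 billion.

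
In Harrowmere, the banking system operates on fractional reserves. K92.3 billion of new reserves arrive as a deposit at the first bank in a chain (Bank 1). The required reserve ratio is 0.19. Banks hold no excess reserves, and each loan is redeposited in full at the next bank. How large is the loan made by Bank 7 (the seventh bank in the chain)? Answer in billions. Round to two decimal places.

K21.12 billion

Each bank lends a fraction (1 − rr) = 0.8100 of the deposit it receives, so Bank 7 receives 92.3·0.8100^6 and lends 92.3·0.8100^7 ≈ 21.1153 billion.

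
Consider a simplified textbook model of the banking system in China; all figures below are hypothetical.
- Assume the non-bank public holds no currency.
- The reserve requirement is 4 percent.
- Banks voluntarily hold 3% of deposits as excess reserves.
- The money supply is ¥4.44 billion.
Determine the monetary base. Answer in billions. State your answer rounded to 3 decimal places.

¥0.311 billion

The money multiplier is m = 1 / (rr + e) = 1 / (0.04 + 0.03) ≈ 14.28571.
MB = M / m = 4.44 / 14.28571 ≈ 0.3108 billion.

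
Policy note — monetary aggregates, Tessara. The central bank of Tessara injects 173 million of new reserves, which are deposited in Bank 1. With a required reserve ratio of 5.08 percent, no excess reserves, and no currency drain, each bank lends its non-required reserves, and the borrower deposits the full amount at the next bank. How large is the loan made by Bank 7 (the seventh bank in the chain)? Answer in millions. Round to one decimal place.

120.1 million

Each bank lends a fraction (1 − rr) = 0.9492 of the deposit it receives, so Bank 7 receives 173·0.9492^6 and lends 173·0.9492^7 ≈ 120.1020 million.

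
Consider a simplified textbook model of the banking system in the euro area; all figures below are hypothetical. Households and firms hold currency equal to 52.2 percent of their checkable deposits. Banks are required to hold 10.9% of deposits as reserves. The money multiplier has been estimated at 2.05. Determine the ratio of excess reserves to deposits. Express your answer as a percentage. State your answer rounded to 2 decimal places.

Using m = 2.05. Since m = (1 + c)/(c + rr + e), the denominator satisfies c + rr + e = (1 + c)/m = (1 + 0.522) / 2.05 ≈ 0.742439.
With c = 0.522 and rr = 0.109, the ratio of excess reserves to deposits is 0.742439 − 0.522 − 0.109 = 0.111439.

11.14%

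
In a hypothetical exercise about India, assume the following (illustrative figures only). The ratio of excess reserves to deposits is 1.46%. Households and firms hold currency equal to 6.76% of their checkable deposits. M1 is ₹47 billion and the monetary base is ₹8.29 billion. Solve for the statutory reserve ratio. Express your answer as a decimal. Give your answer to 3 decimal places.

Using m = M/MB = 47/8.29 ≈ 5.669481. Since m = (1 + c)/(c + rr + e), the denominator satisfies c + rr + e = (1 + c)/m = (1 + 0.0676) / 5.669481 ≈ 0.188306.
With c = 0.0676 and e = 0.0146, the statutory reserve ratio is 0.188306 − 0.0676 − 0.0146 = 0.106106.

0.106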